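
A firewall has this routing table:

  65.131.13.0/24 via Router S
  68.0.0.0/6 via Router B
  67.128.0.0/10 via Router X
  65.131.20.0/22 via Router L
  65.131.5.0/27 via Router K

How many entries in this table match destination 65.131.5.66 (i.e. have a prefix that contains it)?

No listed prefix contains 65.131.5.66.
Total matching entries: 0.

0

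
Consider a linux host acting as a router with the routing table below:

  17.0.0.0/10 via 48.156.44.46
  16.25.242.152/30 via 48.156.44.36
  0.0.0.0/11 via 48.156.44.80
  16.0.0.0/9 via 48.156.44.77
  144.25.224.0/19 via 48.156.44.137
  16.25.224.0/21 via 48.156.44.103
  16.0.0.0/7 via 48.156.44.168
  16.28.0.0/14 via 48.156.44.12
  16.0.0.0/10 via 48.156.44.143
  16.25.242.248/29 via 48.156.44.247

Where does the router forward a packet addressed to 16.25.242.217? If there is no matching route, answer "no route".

48.156.44.143

Routes whose prefix contains 16.25.242.217:
  16.0.0.0/7 (16.0.0.0 - 17.255.255.255) -> 48.156.44.168
  16.0.0.0/9 (16.0.0.0 - 16.127.255.255) -> 48.156.44.77
  16.0.0.0/10 (16.0.0.0 - 16.63.255.255) -> 48.156.44.143
More-specific entries that do NOT match:
  16.25.242.152/30 (16.25.242.152 - 16.25.242.155) does not contain 16.25.242.217
  16.25.242.248/29 (16.25.242.248 - 16.25.242.255) does not contain 16.25.242.217
  16.25.224.0/21 (16.25.224.0 - 16.25.231.255) does not contain 16.25.242.217
  144.25.224.0/19 (144.25.224.0 - 144.25.255.255) does not contain 16.25.242.217
  16.28.0.0/14 (16.28.0.0 - 16.31.255.255) does not contain 16.25.242.217
  0.0.0.0/11 (0.0.0.0 - 0.31.255.255) does not contain 16.25.242.217
Longest matching prefix is /10 -> next hop 48.156.44.143.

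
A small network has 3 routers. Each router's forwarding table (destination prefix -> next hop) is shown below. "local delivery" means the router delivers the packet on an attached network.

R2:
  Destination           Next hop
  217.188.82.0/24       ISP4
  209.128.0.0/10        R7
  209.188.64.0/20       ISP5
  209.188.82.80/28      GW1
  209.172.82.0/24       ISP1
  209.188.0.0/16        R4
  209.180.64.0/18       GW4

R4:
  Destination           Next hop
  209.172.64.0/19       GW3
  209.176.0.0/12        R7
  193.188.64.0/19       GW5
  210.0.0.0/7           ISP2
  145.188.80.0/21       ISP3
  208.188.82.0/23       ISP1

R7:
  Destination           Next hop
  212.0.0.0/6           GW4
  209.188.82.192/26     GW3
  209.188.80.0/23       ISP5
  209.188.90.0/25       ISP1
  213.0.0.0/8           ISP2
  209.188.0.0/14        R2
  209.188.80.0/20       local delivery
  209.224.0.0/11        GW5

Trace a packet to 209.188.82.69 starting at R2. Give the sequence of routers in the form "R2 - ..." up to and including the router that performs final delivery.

R2 - R4 - R7

At R2: longest match for 209.188.82.69 is 209.188.0.0/16 -> R4
At R4: longest match for 209.188.82.69 is 209.176.0.0/12 -> R7
At R7: longest match for 209.188.82.69 is 209.188.80.0/20 -> local delivery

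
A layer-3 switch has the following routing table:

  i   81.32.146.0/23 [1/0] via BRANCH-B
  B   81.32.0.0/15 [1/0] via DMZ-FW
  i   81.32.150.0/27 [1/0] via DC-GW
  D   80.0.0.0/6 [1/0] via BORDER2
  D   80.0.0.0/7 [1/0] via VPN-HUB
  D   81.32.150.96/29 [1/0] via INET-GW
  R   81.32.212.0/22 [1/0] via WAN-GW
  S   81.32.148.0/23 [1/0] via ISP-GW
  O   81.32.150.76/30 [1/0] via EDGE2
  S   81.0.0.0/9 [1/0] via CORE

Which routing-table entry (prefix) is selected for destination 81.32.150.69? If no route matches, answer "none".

81.32.0.0/15

Entries matching 81.32.150.69:
  80.0.0.0/6 (80.0.0.0 - 83.255.255.255)
  80.0.0.0/7 (80.0.0.0 - 81.255.255.255)
  81.0.0.0/9 (81.0.0.0 - 81.127.255.255)
  81.32.0.0/15 (81.32.0.0 - 81.33.255.255)
Most specific is 81.32.0.0/15.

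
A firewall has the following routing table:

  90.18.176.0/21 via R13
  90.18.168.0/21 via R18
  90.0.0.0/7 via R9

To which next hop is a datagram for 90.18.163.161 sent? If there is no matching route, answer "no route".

R9

Routes whose prefix contains 90.18.163.161:
  90.0.0.0/7 (90.0.0.0 - 91.255.255.255) -> R9
More-specific entries that do NOT match:
  90.18.176.0/21 (90.18.176.0 - 90.18.183.255) does not contain 90.18.163.161
  90.18.168.0/21 (90.18.168.0 - 90.18.175.255) does not contain 90.18.163.161
Longest matching prefix is /7 -> next hop R9.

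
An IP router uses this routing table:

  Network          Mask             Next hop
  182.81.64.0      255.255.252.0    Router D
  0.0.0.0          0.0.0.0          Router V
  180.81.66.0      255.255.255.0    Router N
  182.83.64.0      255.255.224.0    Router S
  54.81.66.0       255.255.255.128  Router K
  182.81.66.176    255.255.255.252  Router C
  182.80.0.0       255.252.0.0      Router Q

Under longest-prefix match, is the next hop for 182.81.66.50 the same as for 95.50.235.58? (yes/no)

182.81.66.50: longest match 182.81.64.0/22 -> Router D
95.50.235.58: longest match 0.0.0.0/0 -> Router V

no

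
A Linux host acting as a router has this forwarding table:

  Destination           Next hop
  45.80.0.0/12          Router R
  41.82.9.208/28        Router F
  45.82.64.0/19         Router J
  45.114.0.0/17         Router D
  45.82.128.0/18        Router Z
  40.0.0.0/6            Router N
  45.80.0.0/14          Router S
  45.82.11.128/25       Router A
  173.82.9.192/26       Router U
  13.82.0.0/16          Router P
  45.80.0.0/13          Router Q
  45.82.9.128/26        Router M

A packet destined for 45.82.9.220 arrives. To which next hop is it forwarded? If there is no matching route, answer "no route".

Router S

Routes whose prefix contains 45.82.9.220:
  45.80.0.0/12 (45.80.0.0 - 45.95.255.255) -> Router R
  45.80.0.0/13 (45.80.0.0 - 45.87.255.255) -> Router Q
  45.80.0.0/14 (45.80.0.0 - 45.83.255.255) -> Router S
More-specific entries that do NOT match:
  41.82.9.208/28 (41.82.9.208 - 41.82.9.223) does not contain 45.82.9.220
  173.82.9.192/26 (173.82.9.192 - 173.82.9.255) does not contain 45.82.9.220
  45.82.9.128/26 (45.82.9.128 - 45.82.9.191) does not contain 45.82.9.220
  45.82.11.128/25 (45.82.11.128 - 45.82.11.255) does not contain 45.82.9.220
  45.82.64.0/19 (45.82.64.0 - 45.82.95.255) does not contain 45.82.9.220
  45.82.128.0/18 (45.82.128.0 - 45.82.191.255) does not contain 45.82.9.220
  45.114.0.0/17 (45.114.0.0 - 45.114.127.255) does not contain 45.82.9.220
  13.82.0.0/16 (13.82.0.0 - 13.82.255.255) does not contain 45.82.9.220
Longest matching prefix is /14 -> next hop Router S.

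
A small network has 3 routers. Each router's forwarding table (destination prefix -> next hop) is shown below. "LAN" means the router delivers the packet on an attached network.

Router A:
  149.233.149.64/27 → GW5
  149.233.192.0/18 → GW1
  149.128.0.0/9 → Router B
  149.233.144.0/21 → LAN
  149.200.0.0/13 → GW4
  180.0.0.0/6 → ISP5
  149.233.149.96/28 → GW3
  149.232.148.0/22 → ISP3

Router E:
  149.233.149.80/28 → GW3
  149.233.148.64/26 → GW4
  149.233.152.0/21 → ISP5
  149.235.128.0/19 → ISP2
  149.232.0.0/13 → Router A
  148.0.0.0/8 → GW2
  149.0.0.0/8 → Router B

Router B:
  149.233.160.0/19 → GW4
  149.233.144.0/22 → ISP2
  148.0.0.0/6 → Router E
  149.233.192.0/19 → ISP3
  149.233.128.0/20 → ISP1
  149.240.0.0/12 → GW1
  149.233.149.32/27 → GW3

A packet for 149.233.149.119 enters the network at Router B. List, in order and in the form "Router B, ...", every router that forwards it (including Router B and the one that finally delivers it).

Router B, Router E, Router A

At Router B: longest match for 149.233.149.119 is 148.0.0.0/6 -> Router E
At Router E: longest match for 149.233.149.119 is 149.232.0.0/13 -> Router A
At Router A: longest match for 149.233.149.119 is 149.233.144.0/21 -> LAN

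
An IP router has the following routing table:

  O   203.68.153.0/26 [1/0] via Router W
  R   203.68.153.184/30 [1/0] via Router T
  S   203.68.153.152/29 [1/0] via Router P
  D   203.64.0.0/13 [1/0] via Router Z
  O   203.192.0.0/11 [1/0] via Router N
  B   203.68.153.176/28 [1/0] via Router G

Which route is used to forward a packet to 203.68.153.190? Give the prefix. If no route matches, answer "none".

Entries matching 203.68.153.190:
  203.64.0.0/13 (203.64.0.0 - 203.71.255.255)
  203.68.153.176/28 (203.68.153.176 - 203.68.153.191)
Most specific is 203.68.153.176/28.

203.68.153.176/28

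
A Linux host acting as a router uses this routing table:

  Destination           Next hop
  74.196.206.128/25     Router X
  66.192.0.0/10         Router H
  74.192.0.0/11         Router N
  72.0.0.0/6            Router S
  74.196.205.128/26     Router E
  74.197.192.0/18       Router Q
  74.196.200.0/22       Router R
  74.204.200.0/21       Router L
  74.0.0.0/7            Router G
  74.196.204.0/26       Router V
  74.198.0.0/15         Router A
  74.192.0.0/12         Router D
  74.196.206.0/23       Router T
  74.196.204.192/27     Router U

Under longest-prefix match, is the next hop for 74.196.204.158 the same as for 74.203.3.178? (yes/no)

74.196.204.158: longest match 74.192.0.0/12 -> Router D
74.203.3.178: longest match 74.192.0.0/12 -> Router D

yes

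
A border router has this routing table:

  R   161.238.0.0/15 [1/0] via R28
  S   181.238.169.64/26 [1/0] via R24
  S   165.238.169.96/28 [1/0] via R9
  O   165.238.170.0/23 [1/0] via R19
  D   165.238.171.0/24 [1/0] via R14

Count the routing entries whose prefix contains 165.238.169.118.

No listed prefix contains 165.238.169.118.
Total matching entries: 0.

0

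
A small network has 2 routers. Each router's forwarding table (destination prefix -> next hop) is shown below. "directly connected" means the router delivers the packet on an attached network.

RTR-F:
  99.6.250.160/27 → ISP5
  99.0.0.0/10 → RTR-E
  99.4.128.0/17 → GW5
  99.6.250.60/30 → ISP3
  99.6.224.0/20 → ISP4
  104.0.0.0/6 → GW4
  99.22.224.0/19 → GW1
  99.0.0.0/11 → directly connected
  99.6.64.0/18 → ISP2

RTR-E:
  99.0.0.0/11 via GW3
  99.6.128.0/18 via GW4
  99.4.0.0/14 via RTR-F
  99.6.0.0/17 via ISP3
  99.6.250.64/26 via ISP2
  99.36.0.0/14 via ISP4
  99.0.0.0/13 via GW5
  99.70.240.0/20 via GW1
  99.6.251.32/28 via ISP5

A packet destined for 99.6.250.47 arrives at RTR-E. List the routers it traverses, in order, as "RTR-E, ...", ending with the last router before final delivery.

At RTR-E: longest match for 99.6.250.47 is 99.4.0.0/14 -> RTR-F
At RTR-F: longest match for 99.6.250.47 is 99.0.0.0/11 -> directly connected

RTR-E, RTR-F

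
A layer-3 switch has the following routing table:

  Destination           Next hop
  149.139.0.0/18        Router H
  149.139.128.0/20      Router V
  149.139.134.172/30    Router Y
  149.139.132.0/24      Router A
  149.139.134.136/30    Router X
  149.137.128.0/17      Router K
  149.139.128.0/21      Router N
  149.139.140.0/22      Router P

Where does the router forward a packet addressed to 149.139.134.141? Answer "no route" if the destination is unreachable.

Router N

Routes whose prefix contains 149.139.134.141:
  149.139.128.0/20 (149.139.128.0 - 149.139.143.255) -> Router V
  149.139.128.0/21 (149.139.128.0 - 149.139.135.255) -> Router N
More-specific entries that do NOT match:
  149.139.134.172/30 (149.139.134.172 - 149.139.134.175) does not contain 149.139.134.141
  149.139.134.136/30 (149.139.134.136 - 149.139.134.139) does not contain 149.139.134.141
  149.139.132.0/24 (149.139.132.0 - 149.139.132.255) does not contain 149.139.134.141
  149.139.140.0/22 (149.139.140.0 - 149.139.143.255) does not contain 149.139.134.141
Longest matching prefix is /21 -> next hop Router N.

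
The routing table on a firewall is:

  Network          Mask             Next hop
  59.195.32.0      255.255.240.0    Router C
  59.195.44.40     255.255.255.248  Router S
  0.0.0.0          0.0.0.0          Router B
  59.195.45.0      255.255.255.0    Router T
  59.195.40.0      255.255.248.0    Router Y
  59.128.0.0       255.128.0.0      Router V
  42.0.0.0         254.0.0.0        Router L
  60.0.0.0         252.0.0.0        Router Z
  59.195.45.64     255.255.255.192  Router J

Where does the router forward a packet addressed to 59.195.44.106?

Router Y

Routes whose prefix contains 59.195.44.106:
  0.0.0.0/0 (default, matches everything) -> Router B
  59.128.0.0/9 (59.128.0.0 - 59.255.255.255) -> Router V
  59.195.32.0/20 (59.195.32.0 - 59.195.47.255) -> Router C
  59.195.40.0/21 (59.195.40.0 - 59.195.47.255) -> Router Y
More-specific entries that do NOT match:
  59.195.44.40/29 (59.195.44.40 - 59.195.44.47) does not contain 59.195.44.106
  59.195.45.64/26 (59.195.45.64 - 59.195.45.127) does not contain 59.195.44.106
  59.195.45.0/24 (59.195.45.0 - 59.195.45.255) does not contain 59.195.44.106
Longest matching prefix is /21 -> next hop Router Y.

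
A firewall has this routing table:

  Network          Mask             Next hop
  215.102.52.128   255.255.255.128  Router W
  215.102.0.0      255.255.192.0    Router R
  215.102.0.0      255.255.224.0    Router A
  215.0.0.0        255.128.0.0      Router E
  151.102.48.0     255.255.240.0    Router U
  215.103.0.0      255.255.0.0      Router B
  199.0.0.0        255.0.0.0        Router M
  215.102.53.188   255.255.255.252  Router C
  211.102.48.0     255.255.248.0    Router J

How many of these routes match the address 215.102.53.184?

2

Prefixes containing 215.102.53.184:
  215.0.0.0/9 (215.0.0.0 - 215.127.255.255)
  215.102.0.0/18 (215.102.0.0 - 215.102.63.255)
Total matching entries: 2.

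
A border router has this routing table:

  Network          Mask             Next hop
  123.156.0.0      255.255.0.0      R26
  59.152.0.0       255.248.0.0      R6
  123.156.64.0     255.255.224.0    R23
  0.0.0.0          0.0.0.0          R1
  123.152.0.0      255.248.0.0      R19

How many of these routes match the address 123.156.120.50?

Prefixes containing 123.156.120.50:
  0.0.0.0/0 (default, matches everything)
  123.152.0.0/13 (123.152.0.0 - 123.159.255.255)
  123.156.0.0/16 (123.156.0.0 - 123.156.255.255)
Total matching entries: 3.

3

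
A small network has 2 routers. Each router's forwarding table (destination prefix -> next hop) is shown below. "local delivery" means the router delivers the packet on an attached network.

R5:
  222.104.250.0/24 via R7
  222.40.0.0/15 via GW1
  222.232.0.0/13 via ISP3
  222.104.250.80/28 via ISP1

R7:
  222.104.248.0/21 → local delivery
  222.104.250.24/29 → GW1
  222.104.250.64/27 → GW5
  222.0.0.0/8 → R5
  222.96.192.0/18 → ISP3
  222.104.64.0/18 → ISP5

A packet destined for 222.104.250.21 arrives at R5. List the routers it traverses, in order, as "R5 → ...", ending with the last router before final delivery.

R5 → R7

At R5: longest match for 222.104.250.21 is 222.104.250.0/24 -> R7
At R7: longest match for 222.104.250.21 is 222.104.248.0/21 -> local delivery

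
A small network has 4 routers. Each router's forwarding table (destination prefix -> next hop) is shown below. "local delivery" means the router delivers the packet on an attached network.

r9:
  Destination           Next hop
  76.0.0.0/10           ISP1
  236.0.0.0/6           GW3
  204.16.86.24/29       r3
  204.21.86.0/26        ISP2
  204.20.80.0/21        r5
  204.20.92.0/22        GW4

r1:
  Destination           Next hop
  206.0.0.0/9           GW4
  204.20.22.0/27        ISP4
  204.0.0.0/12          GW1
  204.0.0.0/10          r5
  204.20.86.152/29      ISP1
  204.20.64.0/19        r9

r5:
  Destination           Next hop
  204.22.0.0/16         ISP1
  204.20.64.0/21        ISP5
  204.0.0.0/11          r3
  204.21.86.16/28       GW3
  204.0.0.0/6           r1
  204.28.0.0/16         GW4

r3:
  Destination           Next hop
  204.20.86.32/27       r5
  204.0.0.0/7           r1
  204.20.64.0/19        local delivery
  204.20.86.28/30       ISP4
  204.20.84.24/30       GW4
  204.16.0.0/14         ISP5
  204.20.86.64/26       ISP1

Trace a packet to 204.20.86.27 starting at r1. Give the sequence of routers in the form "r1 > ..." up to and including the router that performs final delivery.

r1 > r9 > r5 > r3

At r1: longest match for 204.20.86.27 is 204.20.64.0/19 -> r9
At r9: longest match for 204.20.86.27 is 204.20.80.0/21 -> r5
At r5: longest match for 204.20.86.27 is 204.0.0.0/11 -> r3
At r3: longest match for 204.20.86.27 is 204.20.64.0/19 -> local delivery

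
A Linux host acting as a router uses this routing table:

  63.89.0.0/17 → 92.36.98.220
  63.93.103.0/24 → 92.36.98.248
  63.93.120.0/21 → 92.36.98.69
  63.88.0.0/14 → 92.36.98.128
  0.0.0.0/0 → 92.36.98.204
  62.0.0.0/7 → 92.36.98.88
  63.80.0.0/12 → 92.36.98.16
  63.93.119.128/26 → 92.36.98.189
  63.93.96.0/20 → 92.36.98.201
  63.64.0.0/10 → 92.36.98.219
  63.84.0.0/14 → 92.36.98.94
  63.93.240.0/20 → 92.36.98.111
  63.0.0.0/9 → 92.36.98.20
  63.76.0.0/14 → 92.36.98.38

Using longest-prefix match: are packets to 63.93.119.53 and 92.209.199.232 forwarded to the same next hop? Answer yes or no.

no

63.93.119.53: longest match 63.80.0.0/12 -> 92.36.98.16
92.209.199.232: longest match 0.0.0.0/0 -> 92.36.98.204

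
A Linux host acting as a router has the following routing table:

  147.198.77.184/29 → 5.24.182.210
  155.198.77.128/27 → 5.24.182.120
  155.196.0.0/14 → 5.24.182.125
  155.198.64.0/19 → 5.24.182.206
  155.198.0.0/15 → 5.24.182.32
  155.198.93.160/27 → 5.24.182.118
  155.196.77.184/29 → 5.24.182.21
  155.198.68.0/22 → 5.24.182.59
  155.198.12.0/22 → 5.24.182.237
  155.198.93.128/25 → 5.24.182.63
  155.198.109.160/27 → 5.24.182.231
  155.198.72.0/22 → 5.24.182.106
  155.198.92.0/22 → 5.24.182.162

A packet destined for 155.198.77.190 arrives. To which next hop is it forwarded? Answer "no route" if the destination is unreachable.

Routes whose prefix contains 155.198.77.190:
  155.196.0.0/14 (155.196.0.0 - 155.199.255.255) -> 5.24.182.125
  155.198.0.0/15 (155.198.0.0 - 155.199.255.255) -> 5.24.182.32
  155.198.64.0/19 (155.198.64.0 - 155.198.95.255) -> 5.24.182.206
More-specific entries that do NOT match:
  147.198.77.184/29 (147.198.77.184 - 147.198.77.191) does not contain 155.198.77.190
  155.196.77.184/29 (155.196.77.184 - 155.196.77.191) does not contain 155.198.77.190
  155.198.77.128/27 (155.198.77.128 - 155.198.77.159) does not contain 155.198.77.190
  155.198.93.160/27 (155.198.93.160 - 155.198.93.191) does not contain 155.198.77.190
  155.198.109.160/27 (155.198.109.160 - 155.198.109.191) does not contain 155.198.77.190
  155.198.93.128/25 (155.198.93.128 - 155.198.93.255) does not contain 155.198.77.190
  155.198.68.0/22 (155.198.68.0 - 155.198.71.255) does not contain 155.198.77.190
  155.198.12.0/22 (155.198.12.0 - 155.198.15.255) does not contain 155.198.77.190
  155.198.72.0/22 (155.198.72.0 - 155.198.75.255) does not contain 155.198.77.190
  155.198.92.0/22 (155.198.92.0 - 155.198.95.255) does not contain 155.198.77.190
Longest matching prefix is /19 -> next hop 5.24.182.206.

5.24.182.206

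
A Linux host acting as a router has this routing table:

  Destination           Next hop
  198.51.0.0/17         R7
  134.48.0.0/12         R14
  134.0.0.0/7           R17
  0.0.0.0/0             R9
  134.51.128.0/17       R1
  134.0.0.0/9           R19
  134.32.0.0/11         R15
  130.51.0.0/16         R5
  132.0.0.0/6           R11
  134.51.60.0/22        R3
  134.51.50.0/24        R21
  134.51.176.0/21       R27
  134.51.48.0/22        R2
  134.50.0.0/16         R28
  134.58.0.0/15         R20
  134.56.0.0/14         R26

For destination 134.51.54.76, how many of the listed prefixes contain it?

6

Prefixes containing 134.51.54.76:
  0.0.0.0/0 (default, matches everything)
  132.0.0.0/6 (132.0.0.0 - 135.255.255.255)
  134.0.0.0/7 (134.0.0.0 - 135.255.255.255)
  134.0.0.0/9 (134.0.0.0 - 134.127.255.255)
  134.32.0.0/11 (134.32.0.0 - 134.63.255.255)
  134.48.0.0/12 (134.48.0.0 - 134.63.255.255)
Total matching entries: 6.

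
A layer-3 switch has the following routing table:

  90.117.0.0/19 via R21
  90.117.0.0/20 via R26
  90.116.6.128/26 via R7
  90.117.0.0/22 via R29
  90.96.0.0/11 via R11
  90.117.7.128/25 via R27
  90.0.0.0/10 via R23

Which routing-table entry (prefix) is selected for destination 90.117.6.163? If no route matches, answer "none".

Entries matching 90.117.6.163:
  90.96.0.0/11 (90.96.0.0 - 90.127.255.255)
  90.117.0.0/19 (90.117.0.0 - 90.117.31.255)
  90.117.0.0/20 (90.117.0.0 - 90.117.15.255)
Most specific is 90.117.0.0/20.

90.117.0.0/20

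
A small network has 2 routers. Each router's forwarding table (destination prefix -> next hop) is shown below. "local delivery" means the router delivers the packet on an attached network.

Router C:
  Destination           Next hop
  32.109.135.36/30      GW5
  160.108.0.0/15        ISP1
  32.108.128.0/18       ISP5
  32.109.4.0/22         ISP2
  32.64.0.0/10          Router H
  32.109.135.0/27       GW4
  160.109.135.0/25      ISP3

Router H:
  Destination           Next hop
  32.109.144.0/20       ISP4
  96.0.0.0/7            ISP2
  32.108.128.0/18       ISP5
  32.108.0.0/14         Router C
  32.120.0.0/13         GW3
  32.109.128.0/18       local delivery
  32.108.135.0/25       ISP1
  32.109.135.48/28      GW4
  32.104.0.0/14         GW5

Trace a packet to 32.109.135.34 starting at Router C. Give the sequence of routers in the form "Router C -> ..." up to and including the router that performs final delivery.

Router C -> Router H

At Router C: longest match for 32.109.135.34 is 32.64.0.0/10 -> Router H
At Router H: longest match for 32.109.135.34 is 32.109.128.0/18 -> local delivery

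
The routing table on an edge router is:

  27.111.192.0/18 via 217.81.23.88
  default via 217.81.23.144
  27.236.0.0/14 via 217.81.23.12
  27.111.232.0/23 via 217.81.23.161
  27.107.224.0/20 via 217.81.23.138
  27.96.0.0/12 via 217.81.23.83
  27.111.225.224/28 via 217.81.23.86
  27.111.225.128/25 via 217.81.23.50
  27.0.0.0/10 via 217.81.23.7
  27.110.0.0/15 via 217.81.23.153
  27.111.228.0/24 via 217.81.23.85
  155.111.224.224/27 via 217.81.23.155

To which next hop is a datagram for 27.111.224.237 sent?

Routes whose prefix contains 27.111.224.237:
  0.0.0.0/0 (default, matches everything) -> 217.81.23.144
  27.96.0.0/12 (27.96.0.0 - 27.111.255.255) -> 217.81.23.83
  27.110.0.0/15 (27.110.0.0 - 27.111.255.255) -> 217.81.23.153
  27.111.192.0/18 (27.111.192.0 - 27.111.255.255) -> 217.81.23.88
More-specific entries that do NOT match:
  27.111.225.224/28 (27.111.225.224 - 27.111.225.239) does not contain 27.111.224.237
  155.111.224.224/27 (155.111.224.224 - 155.111.224.255) does not contain 27.111.224.237
  27.111.225.128/25 (27.111.225.128 - 27.111.225.255) does not contain 27.111.224.237
  27.111.228.0/24 (27.111.228.0 - 27.111.228.255) does not contain 27.111.224.237
  27.111.232.0/23 (27.111.232.0 - 27.111.233.255) does not contain 27.111.224.237
  27.107.224.0/20 (27.107.224.0 - 27.107.239.255) does not contain 27.111.224.237
Longest matching prefix is /18 -> next hop 217.81.23.88.

217.81.23.88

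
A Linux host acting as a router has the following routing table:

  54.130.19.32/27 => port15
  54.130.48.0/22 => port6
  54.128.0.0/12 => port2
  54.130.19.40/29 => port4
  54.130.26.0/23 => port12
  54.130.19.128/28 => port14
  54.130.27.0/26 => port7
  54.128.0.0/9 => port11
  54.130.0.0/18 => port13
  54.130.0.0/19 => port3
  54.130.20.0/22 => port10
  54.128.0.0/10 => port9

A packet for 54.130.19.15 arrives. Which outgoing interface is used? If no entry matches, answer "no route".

port3

Routes whose prefix contains 54.130.19.15:
  54.128.0.0/9 (54.128.0.0 - 54.255.255.255) -> port11
  54.128.0.0/10 (54.128.0.0 - 54.191.255.255) -> port9
  54.128.0.0/12 (54.128.0.0 - 54.143.255.255) -> port2
  54.130.0.0/18 (54.130.0.0 - 54.130.63.255) -> port13
  54.130.0.0/19 (54.130.0.0 - 54.130.31.255) -> port3
More-specific entries that do NOT match:
  54.130.19.40/29 (54.130.19.40 - 54.130.19.47) does not contain 54.130.19.15
  54.130.19.128/28 (54.130.19.128 - 54.130.19.143) does not contain 54.130.19.15
  54.130.19.32/27 (54.130.19.32 - 54.130.19.63) does not contain 54.130.19.15
  54.130.27.0/26 (54.130.27.0 - 54.130.27.63) does not contain 54.130.19.15
  54.130.26.0/23 (54.130.26.0 - 54.130.27.255) does not contain 54.130.19.15
  54.130.48.0/22 (54.130.48.0 - 54.130.51.255) does not contain 54.130.19.15
  54.130.20.0/22 (54.130.20.0 - 54.130.23.255) does not contain 54.130.19.15
Longest matching prefix is /19 -> interface port3.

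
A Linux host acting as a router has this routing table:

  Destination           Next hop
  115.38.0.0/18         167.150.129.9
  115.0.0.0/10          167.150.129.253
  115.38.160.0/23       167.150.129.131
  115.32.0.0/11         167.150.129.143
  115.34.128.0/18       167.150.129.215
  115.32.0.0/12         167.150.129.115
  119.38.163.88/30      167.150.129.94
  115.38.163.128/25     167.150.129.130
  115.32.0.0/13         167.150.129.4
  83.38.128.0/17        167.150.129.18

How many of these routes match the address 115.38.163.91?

Prefixes containing 115.38.163.91:
  115.0.0.0/10 (115.0.0.0 - 115.63.255.255)
  115.32.0.0/11 (115.32.0.0 - 115.63.255.255)
  115.32.0.0/12 (115.32.0.0 - 115.47.255.255)
  115.32.0.0/13 (115.32.0.0 - 115.39.255.255)
Total matching entries: 4.

4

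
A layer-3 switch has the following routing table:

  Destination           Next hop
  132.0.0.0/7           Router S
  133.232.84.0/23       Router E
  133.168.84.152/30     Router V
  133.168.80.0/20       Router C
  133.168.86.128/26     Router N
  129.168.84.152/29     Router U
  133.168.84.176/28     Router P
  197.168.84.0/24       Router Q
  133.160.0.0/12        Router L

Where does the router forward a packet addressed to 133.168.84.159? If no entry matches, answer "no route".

Router C

Routes whose prefix contains 133.168.84.159:
  132.0.0.0/7 (132.0.0.0 - 133.255.255.255) -> Router S
  133.160.0.0/12 (133.160.0.0 - 133.175.255.255) -> Router L
  133.168.80.0/20 (133.168.80.0 - 133.168.95.255) -> Router C
More-specific entries that do NOT match:
  133.168.84.152/30 (133.168.84.152 - 133.168.84.155) does not contain 133.168.84.159
  129.168.84.152/29 (129.168.84.152 - 129.168.84.159) does not contain 133.168.84.159
  133.168.84.176/28 (133.168.84.176 - 133.168.84.191) does not contain 133.168.84.159
  133.168.86.128/26 (133.168.86.128 - 133.168.86.191) does not contain 133.168.84.159
  197.168.84.0/24 (197.168.84.0 - 197.168.84.255) does not contain 133.168.84.159
  133.232.84.0/23 (133.232.84.0 - 133.232.85.255) does not contain 133.168.84.159
Longest matching prefix is /20 -> next hop Router C.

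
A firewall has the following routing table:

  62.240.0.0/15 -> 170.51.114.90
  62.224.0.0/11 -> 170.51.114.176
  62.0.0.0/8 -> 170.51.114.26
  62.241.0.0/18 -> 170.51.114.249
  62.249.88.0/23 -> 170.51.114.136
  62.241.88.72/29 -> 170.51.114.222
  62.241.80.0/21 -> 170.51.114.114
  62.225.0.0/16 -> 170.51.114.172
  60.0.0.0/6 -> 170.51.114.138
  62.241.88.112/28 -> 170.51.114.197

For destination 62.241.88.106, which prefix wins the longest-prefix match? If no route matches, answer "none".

62.240.0.0/15

Entries matching 62.241.88.106:
  60.0.0.0/6 (60.0.0.0 - 63.255.255.255)
  62.0.0.0/8 (62.0.0.0 - 62.255.255.255)
  62.224.0.0/11 (62.224.0.0 - 62.255.255.255)
  62.240.0.0/15 (62.240.0.0 - 62.241.255.255)
Most specific is 62.240.0.0/15.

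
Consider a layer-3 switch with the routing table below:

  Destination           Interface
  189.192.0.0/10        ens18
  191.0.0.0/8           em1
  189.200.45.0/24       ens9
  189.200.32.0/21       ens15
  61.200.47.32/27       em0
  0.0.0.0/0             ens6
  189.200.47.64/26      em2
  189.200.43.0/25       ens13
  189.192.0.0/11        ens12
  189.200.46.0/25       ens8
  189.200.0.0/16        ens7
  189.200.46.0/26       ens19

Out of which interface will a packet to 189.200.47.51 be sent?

ens7

Routes whose prefix contains 189.200.47.51:
  0.0.0.0/0 (default, matches everything) -> ens6
  189.192.0.0/10 (189.192.0.0 - 189.255.255.255) -> ens18
  189.192.0.0/11 (189.192.0.0 - 189.223.255.255) -> ens12
  189.200.0.0/16 (189.200.0.0 - 189.200.255.255) -> ens7
More-specific entries that do NOT match:
  61.200.47.32/27 (61.200.47.32 - 61.200.47.63) does not contain 189.200.47.51
  189.200.47.64/26 (189.200.47.64 - 189.200.47.127) does not contain 189.200.47.51
  189.200.46.0/26 (189.200.46.0 - 189.200.46.63) does not contain 189.200.47.51
  189.200.43.0/25 (189.200.43.0 - 189.200.43.127) does not contain 189.200.47.51
  189.200.46.0/25 (189.200.46.0 - 189.200.46.127) does not contain 189.200.47.51
  189.200.45.0/24 (189.200.45.0 - 189.200.45.255) does not contain 189.200.47.51
  189.200.32.0/21 (189.200.32.0 - 189.200.39.255) does not contain 189.200.47.51
Longest matching prefix is /16 -> interface ens7.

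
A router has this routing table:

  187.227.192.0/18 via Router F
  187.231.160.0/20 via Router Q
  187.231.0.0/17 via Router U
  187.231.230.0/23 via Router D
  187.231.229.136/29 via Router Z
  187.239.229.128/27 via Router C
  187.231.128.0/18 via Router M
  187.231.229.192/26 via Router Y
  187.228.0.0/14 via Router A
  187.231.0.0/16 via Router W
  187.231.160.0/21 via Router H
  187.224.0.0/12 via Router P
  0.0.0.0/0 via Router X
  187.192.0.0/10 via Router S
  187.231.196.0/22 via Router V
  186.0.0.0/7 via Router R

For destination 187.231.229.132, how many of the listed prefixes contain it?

6

Prefixes containing 187.231.229.132:
  0.0.0.0/0 (default, matches everything)
  186.0.0.0/7 (186.0.0.0 - 187.255.255.255)
  187.192.0.0/10 (187.192.0.0 - 187.255.255.255)
  187.224.0.0/12 (187.224.0.0 - 187.239.255.255)
  187.228.0.0/14 (187.228.0.0 - 187.231.255.255)
  187.231.0.0/16 (187.231.0.0 - 187.231.255.255)
Total matching entries: 6.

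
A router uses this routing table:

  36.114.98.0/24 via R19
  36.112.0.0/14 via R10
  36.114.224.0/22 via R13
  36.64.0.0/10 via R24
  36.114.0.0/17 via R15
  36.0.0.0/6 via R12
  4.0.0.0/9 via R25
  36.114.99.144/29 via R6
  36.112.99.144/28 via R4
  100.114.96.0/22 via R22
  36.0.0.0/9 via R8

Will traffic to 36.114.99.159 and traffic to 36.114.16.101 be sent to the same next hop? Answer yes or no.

yes

36.114.99.159: longest match 36.114.0.0/17 -> R15
36.114.16.101: longest match 36.114.0.0/17 -> R15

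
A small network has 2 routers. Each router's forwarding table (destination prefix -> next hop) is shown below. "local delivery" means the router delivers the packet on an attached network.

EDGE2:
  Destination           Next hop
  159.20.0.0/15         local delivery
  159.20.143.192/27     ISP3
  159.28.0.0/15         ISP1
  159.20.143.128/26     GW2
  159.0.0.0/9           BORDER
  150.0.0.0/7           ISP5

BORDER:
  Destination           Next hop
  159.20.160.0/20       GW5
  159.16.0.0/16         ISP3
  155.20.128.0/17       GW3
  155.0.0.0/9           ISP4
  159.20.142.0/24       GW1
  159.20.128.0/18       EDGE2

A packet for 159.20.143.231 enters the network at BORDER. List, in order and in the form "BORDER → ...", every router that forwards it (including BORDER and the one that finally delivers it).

BORDER → EDGE2

At BORDER: longest match for 159.20.143.231 is 159.20.128.0/18 -> EDGE2
At EDGE2: longest match for 159.20.143.231 is 159.20.0.0/15 -> local delivery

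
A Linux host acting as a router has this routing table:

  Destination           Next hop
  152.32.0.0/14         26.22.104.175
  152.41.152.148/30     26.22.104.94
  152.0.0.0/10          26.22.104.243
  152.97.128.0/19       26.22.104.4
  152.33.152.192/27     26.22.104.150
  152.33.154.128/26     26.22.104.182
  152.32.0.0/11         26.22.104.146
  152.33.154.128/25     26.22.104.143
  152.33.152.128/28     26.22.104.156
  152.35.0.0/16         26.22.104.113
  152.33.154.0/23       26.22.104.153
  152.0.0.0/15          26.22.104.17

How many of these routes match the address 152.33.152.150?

3

Prefixes containing 152.33.152.150:
  152.0.0.0/10 (152.0.0.0 - 152.63.255.255)
  152.32.0.0/11 (152.32.0.0 - 152.63.255.255)
  152.32.0.0/14 (152.32.0.0 - 152.35.255.255)
Total matching entries: 3.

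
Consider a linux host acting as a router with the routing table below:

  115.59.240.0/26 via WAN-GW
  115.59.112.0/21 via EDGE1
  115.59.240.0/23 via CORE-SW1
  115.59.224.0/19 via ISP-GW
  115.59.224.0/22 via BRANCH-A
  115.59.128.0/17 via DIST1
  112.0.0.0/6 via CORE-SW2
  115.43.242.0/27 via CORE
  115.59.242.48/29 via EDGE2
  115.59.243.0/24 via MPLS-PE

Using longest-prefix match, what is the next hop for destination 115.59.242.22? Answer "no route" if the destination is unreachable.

ISP-GW

Routes whose prefix contains 115.59.242.22:
  112.0.0.0/6 (112.0.0.0 - 115.255.255.255) -> CORE-SW2
  115.59.128.0/17 (115.59.128.0 - 115.59.255.255) -> DIST1
  115.59.224.0/19 (115.59.224.0 - 115.59.255.255) -> ISP-GW
More-specific entries that do NOT match:
  115.59.242.48/29 (115.59.242.48 - 115.59.242.55) does not contain 115.59.242.22
  115.43.242.0/27 (115.43.242.0 - 115.43.242.31) does not contain 115.59.242.22
  115.59.240.0/26 (115.59.240.0 - 115.59.240.63) does not contain 115.59.242.22
  115.59.243.0/24 (115.59.243.0 - 115.59.243.255) does not contain 115.59.242.22
  115.59.240.0/23 (115.59.240.0 - 115.59.241.255) does not contain 115.59.242.22
  115.59.224.0/22 (115.59.224.0 - 115.59.227.255) does not contain 115.59.242.22
  115.59.112.0/21 (115.59.112.0 - 115.59.119.255) does not contain 115.59.242.22
Longest matching prefix is /19 -> next hop ISP-GW.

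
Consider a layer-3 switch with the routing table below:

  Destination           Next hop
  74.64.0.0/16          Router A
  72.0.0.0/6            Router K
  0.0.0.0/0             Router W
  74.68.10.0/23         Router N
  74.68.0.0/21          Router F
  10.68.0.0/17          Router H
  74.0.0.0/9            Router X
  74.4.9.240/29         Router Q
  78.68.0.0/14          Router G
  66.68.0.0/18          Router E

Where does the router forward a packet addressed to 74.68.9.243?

Router X

Routes whose prefix contains 74.68.9.243:
  0.0.0.0/0 (default, matches everything) -> Router W
  72.0.0.0/6 (72.0.0.0 - 75.255.255.255) -> Router K
  74.0.0.0/9 (74.0.0.0 - 74.127.255.255) -> Router X
More-specific entries that do NOT match:
  74.4.9.240/29 (74.4.9.240 - 74.4.9.247) does not contain 74.68.9.243
  74.68.10.0/23 (74.68.10.0 - 74.68.11.255) does not contain 74.68.9.243
  74.68.0.0/21 (74.68.0.0 - 74.68.7.255) does not contain 74.68.9.243
  66.68.0.0/18 (66.68.0.0 - 66.68.63.255) does not contain 74.68.9.243
  10.68.0.0/17 (10.68.0.0 - 10.68.127.255) does not contain 74.68.9.243
  74.64.0.0/16 (74.64.0.0 - 74.64.255.255) does not contain 74.68.9.243
  78.68.0.0/14 (78.68.0.0 - 78.71.255.255) does not contain 74.68.9.243
Longest matching prefix is /9 -> next hop Router X.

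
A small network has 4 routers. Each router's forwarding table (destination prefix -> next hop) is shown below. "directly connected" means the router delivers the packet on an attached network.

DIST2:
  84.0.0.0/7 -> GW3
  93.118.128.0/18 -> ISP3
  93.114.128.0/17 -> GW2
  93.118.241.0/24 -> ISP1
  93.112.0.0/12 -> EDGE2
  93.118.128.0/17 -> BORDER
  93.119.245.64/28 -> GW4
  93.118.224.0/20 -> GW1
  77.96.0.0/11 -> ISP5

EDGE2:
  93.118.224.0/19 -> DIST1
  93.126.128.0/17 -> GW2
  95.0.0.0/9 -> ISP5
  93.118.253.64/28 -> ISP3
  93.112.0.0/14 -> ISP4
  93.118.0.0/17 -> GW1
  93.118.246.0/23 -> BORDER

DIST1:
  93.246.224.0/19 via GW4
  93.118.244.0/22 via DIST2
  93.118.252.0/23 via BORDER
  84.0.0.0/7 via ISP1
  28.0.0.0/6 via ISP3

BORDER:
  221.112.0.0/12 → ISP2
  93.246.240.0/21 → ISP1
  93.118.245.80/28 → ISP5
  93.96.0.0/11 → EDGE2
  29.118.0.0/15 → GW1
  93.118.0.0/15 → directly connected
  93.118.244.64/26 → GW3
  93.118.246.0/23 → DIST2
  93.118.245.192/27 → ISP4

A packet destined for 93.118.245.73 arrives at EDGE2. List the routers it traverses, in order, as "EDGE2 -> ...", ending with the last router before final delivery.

At EDGE2: longest match for 93.118.245.73 is 93.118.224.0/19 -> DIST1
At DIST1: longest match for 93.118.245.73 is 93.118.244.0/22 -> DIST2
At DIST2: longest match for 93.118.245.73 is 93.118.128.0/17 -> BORDER
At BORDER: longest match for 93.118.245.73 is 93.118.0.0/15 -> directly connected

EDGE2 -> DIST1 -> DIST2 -> BORDER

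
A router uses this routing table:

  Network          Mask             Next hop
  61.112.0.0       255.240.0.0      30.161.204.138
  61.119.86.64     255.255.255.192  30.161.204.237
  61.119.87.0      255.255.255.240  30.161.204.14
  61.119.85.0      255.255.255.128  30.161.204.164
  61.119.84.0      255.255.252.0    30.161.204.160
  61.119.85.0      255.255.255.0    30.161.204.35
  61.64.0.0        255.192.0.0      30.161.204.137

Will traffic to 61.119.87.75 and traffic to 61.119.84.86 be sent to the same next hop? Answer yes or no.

yes

61.119.87.75: longest match 61.119.84.0/22 -> 30.161.204.160
61.119.84.86: longest match 61.119.84.0/22 -> 30.161.204.160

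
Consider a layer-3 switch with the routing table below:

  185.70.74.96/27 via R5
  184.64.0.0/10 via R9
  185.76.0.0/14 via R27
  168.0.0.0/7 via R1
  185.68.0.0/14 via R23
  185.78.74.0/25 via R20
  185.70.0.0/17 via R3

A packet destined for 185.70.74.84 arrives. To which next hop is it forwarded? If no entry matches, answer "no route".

R3

Routes whose prefix contains 185.70.74.84:
  185.68.0.0/14 (185.68.0.0 - 185.71.255.255) -> R23
  185.70.0.0/17 (185.70.0.0 - 185.70.127.255) -> R3
More-specific entries that do NOT match:
  185.70.74.96/27 (185.70.74.96 - 185.70.74.127) does not contain 185.70.74.84
  185.78.74.0/25 (185.78.74.0 - 185.78.74.127) does not contain 185.70.74.84
Longest matching prefix is /17 -> next hop R3.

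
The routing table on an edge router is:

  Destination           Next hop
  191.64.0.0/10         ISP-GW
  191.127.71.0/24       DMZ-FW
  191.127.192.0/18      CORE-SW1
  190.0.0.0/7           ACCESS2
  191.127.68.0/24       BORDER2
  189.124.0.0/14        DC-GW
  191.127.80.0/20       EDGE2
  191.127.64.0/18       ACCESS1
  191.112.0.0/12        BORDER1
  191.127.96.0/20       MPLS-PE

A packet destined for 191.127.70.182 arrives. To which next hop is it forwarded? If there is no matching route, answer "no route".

Routes whose prefix contains 191.127.70.182:
  190.0.0.0/7 (190.0.0.0 - 191.255.255.255) -> ACCESS2
  191.64.0.0/10 (191.64.0.0 - 191.127.255.255) -> ISP-GW
  191.112.0.0/12 (191.112.0.0 - 191.127.255.255) -> BORDER1
  191.127.64.0/18 (191.127.64.0 - 191.127.127.255) -> ACCESS1
More-specific entries that do NOT match:
  191.127.71.0/24 (191.127.71.0 - 191.127.71.255) does not contain 191.127.70.182
  191.127.68.0/24 (191.127.68.0 - 191.127.68.255) does not contain 191.127.70.182
  191.127.80.0/20 (191.127.80.0 - 191.127.95.255) does not contain 191.127.70.182
  191.127.96.0/20 (191.127.96.0 - 191.127.111.255) does not contain 191.127.70.182
Longest matching prefix is /18 -> next hop ACCESS1.

ACCESS1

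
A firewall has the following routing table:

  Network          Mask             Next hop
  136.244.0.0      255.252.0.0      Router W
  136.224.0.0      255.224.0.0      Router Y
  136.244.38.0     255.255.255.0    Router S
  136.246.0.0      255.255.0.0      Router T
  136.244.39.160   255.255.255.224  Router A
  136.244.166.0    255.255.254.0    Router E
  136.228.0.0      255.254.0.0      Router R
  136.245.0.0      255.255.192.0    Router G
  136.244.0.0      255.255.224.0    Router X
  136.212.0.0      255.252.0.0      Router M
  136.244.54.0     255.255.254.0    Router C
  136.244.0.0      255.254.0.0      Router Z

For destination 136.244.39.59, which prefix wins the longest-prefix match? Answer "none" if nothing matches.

Entries matching 136.244.39.59:
  136.224.0.0/11 (136.224.0.0 - 136.255.255.255)
  136.244.0.0/14 (136.244.0.0 - 136.247.255.255)
  136.244.0.0/15 (136.244.0.0 - 136.245.255.255)
Most specific is 136.244.0.0/15.

136.244.0.0/15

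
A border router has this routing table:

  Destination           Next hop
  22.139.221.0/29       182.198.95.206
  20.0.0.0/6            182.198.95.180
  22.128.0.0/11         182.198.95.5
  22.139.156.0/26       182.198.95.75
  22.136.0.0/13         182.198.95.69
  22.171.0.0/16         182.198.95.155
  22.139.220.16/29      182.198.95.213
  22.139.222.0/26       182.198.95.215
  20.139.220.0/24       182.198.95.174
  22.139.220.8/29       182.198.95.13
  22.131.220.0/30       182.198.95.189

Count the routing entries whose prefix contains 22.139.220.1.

Prefixes containing 22.139.220.1:
  20.0.0.0/6 (20.0.0.0 - 23.255.255.255)
  22.128.0.0/11 (22.128.0.0 - 22.159.255.255)
  22.136.0.0/13 (22.136.0.0 - 22.143.255.255)
Total matching entries: 3.

3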